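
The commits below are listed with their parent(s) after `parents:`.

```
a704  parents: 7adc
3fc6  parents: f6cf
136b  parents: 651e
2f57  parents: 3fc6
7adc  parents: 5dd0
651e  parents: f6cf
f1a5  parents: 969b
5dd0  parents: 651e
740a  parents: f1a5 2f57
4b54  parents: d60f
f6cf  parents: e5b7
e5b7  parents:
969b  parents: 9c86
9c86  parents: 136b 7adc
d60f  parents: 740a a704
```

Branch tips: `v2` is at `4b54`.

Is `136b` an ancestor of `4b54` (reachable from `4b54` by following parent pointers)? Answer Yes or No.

Ancestors of 4b54 (commits reachable by following parents): {136b, 2f57, 3fc6, 4b54, 5dd0, 651e, 740a, 7adc, 969b, 9c86, a704, d60f, e5b7, f1a5, f6cf}.
136b is in that set, so it is an ancestor of 4b54.

Yes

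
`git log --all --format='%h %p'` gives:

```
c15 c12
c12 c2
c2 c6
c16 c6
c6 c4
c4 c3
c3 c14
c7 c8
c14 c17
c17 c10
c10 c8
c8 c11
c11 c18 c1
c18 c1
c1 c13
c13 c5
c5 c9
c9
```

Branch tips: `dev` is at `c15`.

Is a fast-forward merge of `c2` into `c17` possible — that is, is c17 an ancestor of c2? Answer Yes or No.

Yes

A fast-forward from c17 to c2 is possible iff c17 is an ancestor of c2.
Ancestors of c2: {c1, c10, c11, c13, c14, c17, c18, c2, c3, c4, c5, c6, c8, c9}.
c17 is among them, so fast-forward is possible.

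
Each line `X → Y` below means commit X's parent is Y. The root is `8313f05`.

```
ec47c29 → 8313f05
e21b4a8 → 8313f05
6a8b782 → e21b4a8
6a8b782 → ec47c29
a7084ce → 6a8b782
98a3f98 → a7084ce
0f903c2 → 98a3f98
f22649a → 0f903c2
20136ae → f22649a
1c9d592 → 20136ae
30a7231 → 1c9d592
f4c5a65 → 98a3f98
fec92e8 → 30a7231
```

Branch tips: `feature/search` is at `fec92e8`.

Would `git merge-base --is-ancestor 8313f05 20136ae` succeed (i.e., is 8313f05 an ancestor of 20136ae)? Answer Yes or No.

Ancestors of 20136ae (commits reachable by following parents): {0f903c2, 20136ae, 6a8b782, 8313f05, 98a3f98, a7084ce, e21b4a8, ec47c29, f22649a}.
8313f05 is in that set, so it is an ancestor of 20136ae.

Yes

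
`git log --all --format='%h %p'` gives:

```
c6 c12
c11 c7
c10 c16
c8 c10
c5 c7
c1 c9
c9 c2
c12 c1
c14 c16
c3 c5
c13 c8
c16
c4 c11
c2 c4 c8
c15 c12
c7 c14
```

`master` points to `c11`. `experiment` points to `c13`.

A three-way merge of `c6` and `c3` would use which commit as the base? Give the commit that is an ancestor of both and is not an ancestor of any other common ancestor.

c7

Ancestors of c6: {c1, c10, c11, c12, c14, c16, c2, c4, c6, c7, c8, c9}.
Ancestors of c3: {c14, c16, c3, c5, c7}.
Common ancestors: {c14, c16, c7}.
Among these, c7 is not an ancestor of any other common ancestor — it is the merge base.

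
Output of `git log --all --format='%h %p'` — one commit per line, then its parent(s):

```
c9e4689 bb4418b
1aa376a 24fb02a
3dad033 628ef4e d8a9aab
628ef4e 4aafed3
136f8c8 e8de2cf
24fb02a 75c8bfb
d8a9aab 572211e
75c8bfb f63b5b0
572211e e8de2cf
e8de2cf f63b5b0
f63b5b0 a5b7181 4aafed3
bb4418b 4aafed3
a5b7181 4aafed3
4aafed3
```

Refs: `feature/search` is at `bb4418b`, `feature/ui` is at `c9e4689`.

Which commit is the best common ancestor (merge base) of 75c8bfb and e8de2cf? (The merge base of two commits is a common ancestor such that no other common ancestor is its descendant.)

Ancestors of 75c8bfb: {4aafed3, 75c8bfb, a5b7181, f63b5b0}.
Ancestors of e8de2cf: {4aafed3, a5b7181, e8de2cf, f63b5b0}.
Common ancestors: {4aafed3, a5b7181, f63b5b0}.
Among these, f63b5b0 is not an ancestor of any other common ancestor — it is the merge base.

f63b5b0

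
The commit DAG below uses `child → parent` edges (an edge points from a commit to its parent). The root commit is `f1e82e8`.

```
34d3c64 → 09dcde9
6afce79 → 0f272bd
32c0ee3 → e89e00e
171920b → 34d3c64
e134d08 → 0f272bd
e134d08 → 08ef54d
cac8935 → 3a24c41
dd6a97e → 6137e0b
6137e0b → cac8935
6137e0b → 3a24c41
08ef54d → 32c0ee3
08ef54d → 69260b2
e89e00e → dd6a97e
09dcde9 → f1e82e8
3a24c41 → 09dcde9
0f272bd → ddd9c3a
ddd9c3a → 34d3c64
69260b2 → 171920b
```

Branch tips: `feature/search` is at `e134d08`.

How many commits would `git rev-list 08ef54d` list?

Walking parent pointers from 08ef54d: reachable set = {08ef54d, 09dcde9, 171920b, 32c0ee3, 34d3c64, 3a24c41, 6137e0b, 69260b2, cac8935, dd6a97e, e89e00e, f1e82e8}.
That is 12 commits.

12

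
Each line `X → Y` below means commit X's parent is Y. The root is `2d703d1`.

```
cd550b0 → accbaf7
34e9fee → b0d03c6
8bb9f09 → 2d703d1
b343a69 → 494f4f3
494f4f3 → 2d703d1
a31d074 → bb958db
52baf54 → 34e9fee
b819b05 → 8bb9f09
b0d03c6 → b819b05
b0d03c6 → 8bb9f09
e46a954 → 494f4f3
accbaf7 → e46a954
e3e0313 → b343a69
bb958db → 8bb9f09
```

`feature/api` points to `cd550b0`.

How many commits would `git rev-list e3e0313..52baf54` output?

5

Reachable from 52baf54: {2d703d1, 34e9fee, 52baf54, 8bb9f09, b0d03c6, b819b05}.
Reachable from e3e0313: {2d703d1, 494f4f3, b343a69, e3e0313}.
In 52baf54's history but not e3e0313's: {34e9fee, 52baf54, 8bb9f09, b0d03c6, b819b05} — 5 commits.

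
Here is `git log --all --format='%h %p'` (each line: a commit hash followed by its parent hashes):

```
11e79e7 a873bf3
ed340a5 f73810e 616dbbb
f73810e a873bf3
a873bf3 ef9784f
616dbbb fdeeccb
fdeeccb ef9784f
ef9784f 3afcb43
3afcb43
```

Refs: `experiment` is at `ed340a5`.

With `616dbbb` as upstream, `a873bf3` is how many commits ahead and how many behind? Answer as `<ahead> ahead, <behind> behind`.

Reachable from a873bf3: {3afcb43, a873bf3, ef9784f}.
Reachable from 616dbbb: {3afcb43, 616dbbb, ef9784f, fdeeccb}.
Only in a873bf3's history (ahead): {a873bf3} — 1.
Only in 616dbbb's history (behind): {616dbbb, fdeeccb} — 2.

1 ahead, 2 behind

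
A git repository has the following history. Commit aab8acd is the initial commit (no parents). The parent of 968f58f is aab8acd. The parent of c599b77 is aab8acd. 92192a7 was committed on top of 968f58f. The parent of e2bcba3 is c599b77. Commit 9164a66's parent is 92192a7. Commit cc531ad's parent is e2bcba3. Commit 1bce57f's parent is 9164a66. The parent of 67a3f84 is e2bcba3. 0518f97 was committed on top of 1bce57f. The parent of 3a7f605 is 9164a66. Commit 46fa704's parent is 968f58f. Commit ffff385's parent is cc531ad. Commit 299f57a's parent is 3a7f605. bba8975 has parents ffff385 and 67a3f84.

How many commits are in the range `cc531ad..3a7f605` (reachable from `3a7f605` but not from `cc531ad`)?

Reachable from 3a7f605: {3a7f605, 9164a66, 92192a7, 968f58f, aab8acd}.
Reachable from cc531ad: {aab8acd, c599b77, cc531ad, e2bcba3}.
In 3a7f605's history but not cc531ad's: {3a7f605, 9164a66, 92192a7, 968f58f} — 4 commits.

4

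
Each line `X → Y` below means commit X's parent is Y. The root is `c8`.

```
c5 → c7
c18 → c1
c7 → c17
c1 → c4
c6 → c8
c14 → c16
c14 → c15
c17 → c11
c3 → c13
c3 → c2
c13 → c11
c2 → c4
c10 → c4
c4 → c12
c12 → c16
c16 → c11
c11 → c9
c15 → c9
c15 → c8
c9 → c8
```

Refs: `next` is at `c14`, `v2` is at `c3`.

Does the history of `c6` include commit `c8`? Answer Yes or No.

Ancestors of c6 (commits reachable by following parents): {c6, c8}.
c8 is in that set, so it is an ancestor of c6.

Yes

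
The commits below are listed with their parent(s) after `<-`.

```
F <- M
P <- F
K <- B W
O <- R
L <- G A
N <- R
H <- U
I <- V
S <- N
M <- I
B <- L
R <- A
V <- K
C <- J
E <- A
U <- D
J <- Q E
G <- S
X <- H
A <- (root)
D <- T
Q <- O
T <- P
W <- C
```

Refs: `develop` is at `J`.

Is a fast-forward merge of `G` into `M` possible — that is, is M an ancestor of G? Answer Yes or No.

No

A fast-forward from M to G is possible iff M is an ancestor of G.
Ancestors of G: {A, G, N, R, S}.
M is not among them, so fast-forward is not possible.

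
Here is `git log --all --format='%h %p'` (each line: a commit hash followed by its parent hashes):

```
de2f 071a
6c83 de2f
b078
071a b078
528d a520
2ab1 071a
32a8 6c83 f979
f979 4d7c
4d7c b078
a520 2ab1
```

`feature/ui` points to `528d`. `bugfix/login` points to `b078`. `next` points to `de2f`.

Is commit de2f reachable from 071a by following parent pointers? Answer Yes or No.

Ancestors of 071a: {071a, b078}.
de2f is not in that set, so it is not an ancestor of 071a.

No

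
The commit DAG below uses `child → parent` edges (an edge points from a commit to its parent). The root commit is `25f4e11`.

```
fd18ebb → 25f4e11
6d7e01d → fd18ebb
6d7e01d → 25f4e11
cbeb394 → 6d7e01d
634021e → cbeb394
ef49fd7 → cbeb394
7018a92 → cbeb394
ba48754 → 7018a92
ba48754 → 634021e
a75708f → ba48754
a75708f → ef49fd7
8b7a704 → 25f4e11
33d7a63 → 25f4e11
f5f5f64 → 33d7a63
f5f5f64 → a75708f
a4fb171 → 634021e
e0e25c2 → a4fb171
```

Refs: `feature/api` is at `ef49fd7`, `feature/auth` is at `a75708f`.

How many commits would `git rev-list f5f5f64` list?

Walking parent pointers from f5f5f64: reachable set = {25f4e11, 33d7a63, 634021e, 6d7e01d, 7018a92, a75708f, ba48754, cbeb394, ef49fd7, f5f5f64, fd18ebb}.
That is 11 commits.

11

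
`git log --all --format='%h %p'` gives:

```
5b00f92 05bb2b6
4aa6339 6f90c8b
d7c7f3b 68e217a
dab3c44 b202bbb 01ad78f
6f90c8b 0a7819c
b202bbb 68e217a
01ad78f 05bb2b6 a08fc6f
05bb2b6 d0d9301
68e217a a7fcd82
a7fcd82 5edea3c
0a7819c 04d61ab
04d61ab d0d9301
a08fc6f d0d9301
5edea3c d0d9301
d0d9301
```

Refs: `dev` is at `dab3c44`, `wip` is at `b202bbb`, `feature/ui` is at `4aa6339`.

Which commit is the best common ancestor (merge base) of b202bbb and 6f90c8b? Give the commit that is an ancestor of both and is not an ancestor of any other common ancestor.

Ancestors of b202bbb: {5edea3c, 68e217a, a7fcd82, b202bbb, d0d9301}.
Ancestors of 6f90c8b: {04d61ab, 0a7819c, 6f90c8b, d0d9301}.
Common ancestors: {d0d9301}.
The only common ancestor is d0d9301, so it is the merge base.

d0d9301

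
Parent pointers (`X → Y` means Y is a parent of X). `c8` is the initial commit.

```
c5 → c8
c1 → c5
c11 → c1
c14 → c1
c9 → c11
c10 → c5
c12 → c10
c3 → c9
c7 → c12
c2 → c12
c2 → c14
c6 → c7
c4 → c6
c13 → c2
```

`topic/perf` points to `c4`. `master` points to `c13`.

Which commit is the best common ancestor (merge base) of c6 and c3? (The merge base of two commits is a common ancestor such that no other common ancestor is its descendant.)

c5

Ancestors of c6: {c10, c12, c5, c6, c7, c8}.
Ancestors of c3: {c1, c11, c3, c5, c8, c9}.
Common ancestors: {c5, c8}.
Among these, c5 is not an ancestor of any other common ancestor — it is the merge base.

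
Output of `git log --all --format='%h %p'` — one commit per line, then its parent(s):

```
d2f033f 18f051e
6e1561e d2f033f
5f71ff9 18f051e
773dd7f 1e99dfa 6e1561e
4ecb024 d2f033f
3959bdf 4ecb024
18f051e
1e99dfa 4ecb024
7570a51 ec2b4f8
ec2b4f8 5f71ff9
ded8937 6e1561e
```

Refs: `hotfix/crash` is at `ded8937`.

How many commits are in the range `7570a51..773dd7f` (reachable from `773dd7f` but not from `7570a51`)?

Reachable from 773dd7f: {18f051e, 1e99dfa, 4ecb024, 6e1561e, 773dd7f, d2f033f}.
Reachable from 7570a51: {18f051e, 5f71ff9, 7570a51, ec2b4f8}.
In 773dd7f's history but not 7570a51's: {1e99dfa, 4ecb024, 6e1561e, 773dd7f, d2f033f} — 5 commits.

5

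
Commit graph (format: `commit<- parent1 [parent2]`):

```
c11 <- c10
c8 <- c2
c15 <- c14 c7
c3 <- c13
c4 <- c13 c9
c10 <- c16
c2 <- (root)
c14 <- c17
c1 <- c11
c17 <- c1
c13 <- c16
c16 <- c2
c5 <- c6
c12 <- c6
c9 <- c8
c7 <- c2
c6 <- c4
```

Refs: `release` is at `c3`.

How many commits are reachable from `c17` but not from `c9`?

Reachable from c17: {c1, c10, c11, c16, c17, c2}.
Reachable from c9: {c2, c8, c9}.
In c17's history but not c9's: {c1, c10, c11, c16, c17} — 5 commits.

5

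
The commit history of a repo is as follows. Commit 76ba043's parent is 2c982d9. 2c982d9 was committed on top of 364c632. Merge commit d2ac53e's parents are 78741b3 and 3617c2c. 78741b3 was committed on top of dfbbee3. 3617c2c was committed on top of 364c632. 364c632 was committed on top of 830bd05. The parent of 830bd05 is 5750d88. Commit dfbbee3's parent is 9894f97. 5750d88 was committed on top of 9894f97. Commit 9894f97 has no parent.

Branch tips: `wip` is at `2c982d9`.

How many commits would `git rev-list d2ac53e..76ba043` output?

Reachable from 76ba043: {2c982d9, 364c632, 5750d88, 76ba043, 830bd05, 9894f97}.
Reachable from d2ac53e: {3617c2c, 364c632, 5750d88, 78741b3, 830bd05, 9894f97, d2ac53e, dfbbee3}.
In 76ba043's history but not d2ac53e's: {2c982d9, 76ba043} — 2 commits.

2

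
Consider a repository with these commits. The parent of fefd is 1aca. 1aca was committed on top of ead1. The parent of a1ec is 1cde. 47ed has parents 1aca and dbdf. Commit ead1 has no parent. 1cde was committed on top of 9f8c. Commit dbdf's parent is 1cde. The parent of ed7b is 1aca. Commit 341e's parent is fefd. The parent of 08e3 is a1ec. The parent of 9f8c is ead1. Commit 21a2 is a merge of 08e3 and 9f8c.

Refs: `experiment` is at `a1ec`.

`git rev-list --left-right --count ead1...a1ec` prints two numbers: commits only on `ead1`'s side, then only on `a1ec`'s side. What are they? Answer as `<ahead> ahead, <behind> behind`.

0 ahead, 3 behind

Reachable from ead1: {ead1}.
Reachable from a1ec: {1cde, 9f8c, a1ec, ead1}.
Only in ead1's history (ahead): {} — 0.
Only in a1ec's history (behind): {1cde, 9f8c, a1ec} — 3.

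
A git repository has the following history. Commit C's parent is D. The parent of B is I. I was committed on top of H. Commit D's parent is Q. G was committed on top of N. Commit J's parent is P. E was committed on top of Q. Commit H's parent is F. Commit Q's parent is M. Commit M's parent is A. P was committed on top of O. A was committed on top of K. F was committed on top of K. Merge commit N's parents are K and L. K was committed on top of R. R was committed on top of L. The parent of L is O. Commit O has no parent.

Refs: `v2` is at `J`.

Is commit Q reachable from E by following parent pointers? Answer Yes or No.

Ancestors of E (commits reachable by following parents): {A, E, K, L, M, O, Q, R}.
Q is in that set, so it is an ancestor of E.

Yes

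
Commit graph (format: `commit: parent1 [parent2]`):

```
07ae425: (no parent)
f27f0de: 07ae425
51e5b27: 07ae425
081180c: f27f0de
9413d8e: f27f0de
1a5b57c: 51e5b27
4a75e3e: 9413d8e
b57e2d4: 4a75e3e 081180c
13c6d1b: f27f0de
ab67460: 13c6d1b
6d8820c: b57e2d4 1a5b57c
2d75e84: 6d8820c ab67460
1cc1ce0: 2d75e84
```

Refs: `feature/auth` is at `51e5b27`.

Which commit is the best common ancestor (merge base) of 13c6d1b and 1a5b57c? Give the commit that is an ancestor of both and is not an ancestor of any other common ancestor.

Ancestors of 13c6d1b: {07ae425, 13c6d1b, f27f0de}.
Ancestors of 1a5b57c: {07ae425, 1a5b57c, 51e5b27}.
Common ancestors: {07ae425}.
The only common ancestor is 07ae425, so it is the merge base.

07ae425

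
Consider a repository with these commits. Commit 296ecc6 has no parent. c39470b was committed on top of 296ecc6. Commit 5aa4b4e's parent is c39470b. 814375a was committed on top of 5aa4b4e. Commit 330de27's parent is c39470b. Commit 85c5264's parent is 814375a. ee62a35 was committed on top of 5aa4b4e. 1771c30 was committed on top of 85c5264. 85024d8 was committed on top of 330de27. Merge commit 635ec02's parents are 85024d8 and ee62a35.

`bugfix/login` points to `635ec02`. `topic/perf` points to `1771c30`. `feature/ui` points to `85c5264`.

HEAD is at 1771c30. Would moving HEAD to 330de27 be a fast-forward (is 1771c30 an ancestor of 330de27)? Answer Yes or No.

A fast-forward from 1771c30 to 330de27 is possible iff 1771c30 is an ancestor of 330de27.
Ancestors of 330de27: {296ecc6, 330de27, c39470b}.
1771c30 is not among them, so fast-forward is not possible.

No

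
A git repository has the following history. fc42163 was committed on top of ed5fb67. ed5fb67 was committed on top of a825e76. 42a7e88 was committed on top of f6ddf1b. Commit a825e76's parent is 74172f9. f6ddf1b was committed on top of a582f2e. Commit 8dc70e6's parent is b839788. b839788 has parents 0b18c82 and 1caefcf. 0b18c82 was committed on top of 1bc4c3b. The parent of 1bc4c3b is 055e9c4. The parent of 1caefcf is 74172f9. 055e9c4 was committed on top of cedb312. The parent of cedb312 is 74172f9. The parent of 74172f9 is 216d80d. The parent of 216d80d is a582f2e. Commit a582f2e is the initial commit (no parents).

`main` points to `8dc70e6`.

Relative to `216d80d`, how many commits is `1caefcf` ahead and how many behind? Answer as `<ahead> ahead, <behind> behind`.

2 ahead, 0 behind

Reachable from 1caefcf: {1caefcf, 216d80d, 74172f9, a582f2e}.
Reachable from 216d80d: {216d80d, a582f2e}.
Only in 1caefcf's history (ahead): {1caefcf, 74172f9} — 2.
Only in 216d80d's history (behind): {} — 0.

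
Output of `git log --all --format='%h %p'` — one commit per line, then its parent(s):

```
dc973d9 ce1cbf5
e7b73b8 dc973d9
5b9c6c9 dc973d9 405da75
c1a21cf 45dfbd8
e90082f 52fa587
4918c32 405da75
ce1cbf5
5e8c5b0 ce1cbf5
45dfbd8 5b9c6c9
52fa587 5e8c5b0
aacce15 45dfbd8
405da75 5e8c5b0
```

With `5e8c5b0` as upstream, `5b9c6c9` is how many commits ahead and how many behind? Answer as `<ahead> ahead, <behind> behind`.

3 ahead, 0 behind

Reachable from 5b9c6c9: {405da75, 5b9c6c9, 5e8c5b0, ce1cbf5, dc973d9}.
Reachable from 5e8c5b0: {5e8c5b0, ce1cbf5}.
Only in 5b9c6c9's history (ahead): {405da75, 5b9c6c9, dc973d9} — 3.
Only in 5e8c5b0's history (behind): {} — 0.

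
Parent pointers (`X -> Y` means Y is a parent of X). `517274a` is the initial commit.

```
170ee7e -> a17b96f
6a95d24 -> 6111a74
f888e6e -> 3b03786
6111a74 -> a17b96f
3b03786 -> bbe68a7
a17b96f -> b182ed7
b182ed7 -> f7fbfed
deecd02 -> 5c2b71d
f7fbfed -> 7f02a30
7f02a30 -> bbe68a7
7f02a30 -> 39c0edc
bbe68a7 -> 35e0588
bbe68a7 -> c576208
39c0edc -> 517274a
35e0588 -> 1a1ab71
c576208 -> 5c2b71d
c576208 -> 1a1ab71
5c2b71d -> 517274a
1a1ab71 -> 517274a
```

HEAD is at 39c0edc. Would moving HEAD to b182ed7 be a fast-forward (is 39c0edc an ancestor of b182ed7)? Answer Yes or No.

Yes

A fast-forward from 39c0edc to b182ed7 is possible iff 39c0edc is an ancestor of b182ed7.
Ancestors of b182ed7: {1a1ab71, 35e0588, 39c0edc, 517274a, 5c2b71d, 7f02a30, b182ed7, bbe68a7, c576208, f7fbfed}.
39c0edc is among them, so fast-forward is possible.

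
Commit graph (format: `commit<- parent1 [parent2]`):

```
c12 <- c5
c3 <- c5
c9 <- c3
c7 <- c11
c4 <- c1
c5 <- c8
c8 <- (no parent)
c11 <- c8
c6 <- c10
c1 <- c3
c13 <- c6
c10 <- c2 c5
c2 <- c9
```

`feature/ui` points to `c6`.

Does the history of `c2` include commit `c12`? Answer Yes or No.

No

Ancestors of c2: {c2, c3, c5, c8, c9}.
c12 is not in that set, so it is not an ancestor of c2.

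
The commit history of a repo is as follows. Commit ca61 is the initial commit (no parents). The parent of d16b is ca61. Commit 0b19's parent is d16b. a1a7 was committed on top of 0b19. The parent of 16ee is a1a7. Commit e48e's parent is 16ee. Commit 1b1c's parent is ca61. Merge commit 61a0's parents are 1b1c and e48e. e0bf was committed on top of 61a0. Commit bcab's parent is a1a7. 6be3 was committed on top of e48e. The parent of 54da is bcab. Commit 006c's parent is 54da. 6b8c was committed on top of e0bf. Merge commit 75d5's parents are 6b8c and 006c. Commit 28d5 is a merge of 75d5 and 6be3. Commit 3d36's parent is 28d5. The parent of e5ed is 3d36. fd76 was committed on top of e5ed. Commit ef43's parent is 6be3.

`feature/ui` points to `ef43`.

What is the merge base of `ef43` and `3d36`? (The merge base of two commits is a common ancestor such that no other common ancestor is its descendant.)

6be3

Ancestors of ef43: {0b19, 16ee, 6be3, a1a7, ca61, d16b, e48e, ef43}.
Ancestors of 3d36: {006c, 0b19, 16ee, 1b1c, 28d5, 3d36, 54da, 61a0, 6b8c, 6be3, 75d5, a1a7, bcab, ca61, d16b, e0bf, e48e}.
Common ancestors: {0b19, 16ee, 6be3, a1a7, ca61, d16b, e48e}.
Among these, 6be3 is not an ancestor of any other common ancestor — it is the merge base.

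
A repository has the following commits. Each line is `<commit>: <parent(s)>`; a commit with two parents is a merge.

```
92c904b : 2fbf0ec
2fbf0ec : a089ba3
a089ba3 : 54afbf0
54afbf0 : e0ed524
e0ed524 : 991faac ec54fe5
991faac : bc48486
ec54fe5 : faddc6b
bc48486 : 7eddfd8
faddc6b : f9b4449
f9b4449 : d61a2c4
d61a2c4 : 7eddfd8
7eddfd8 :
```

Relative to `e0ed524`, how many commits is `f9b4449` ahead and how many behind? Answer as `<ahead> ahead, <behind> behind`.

Reachable from f9b4449: {7eddfd8, d61a2c4, f9b4449}.
Reachable from e0ed524: {7eddfd8, 991faac, bc48486, d61a2c4, e0ed524, ec54fe5, f9b4449, faddc6b}.
Only in f9b4449's history (ahead): {} — 0.
Only in e0ed524's history (behind): {991faac, bc48486, e0ed524, ec54fe5, faddc6b} — 5.

0 ahead, 5 behind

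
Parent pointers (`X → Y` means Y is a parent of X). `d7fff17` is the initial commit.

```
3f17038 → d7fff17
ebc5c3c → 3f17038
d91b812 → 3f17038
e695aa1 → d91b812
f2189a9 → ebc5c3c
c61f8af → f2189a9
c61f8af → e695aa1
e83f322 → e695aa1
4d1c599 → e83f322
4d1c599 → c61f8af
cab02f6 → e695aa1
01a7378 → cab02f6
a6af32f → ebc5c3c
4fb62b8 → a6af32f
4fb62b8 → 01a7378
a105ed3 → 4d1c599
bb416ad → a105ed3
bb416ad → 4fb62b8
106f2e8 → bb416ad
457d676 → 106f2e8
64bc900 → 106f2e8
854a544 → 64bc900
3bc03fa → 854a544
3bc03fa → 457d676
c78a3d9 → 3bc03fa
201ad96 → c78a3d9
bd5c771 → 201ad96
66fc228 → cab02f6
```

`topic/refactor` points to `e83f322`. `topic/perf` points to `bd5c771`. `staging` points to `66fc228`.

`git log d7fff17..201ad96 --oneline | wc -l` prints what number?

Reachable from 201ad96: {01a7378, 106f2e8, 201ad96, 3bc03fa, 3f17038, 457d676, 4d1c599, 4fb62b8, 64bc900, 854a544, a105ed3, a6af32f, bb416ad, c61f8af, c78a3d9, cab02f6, d7fff17, d91b812, e695aa1, e83f322, ebc5c3c, f2189a9}.
Reachable from d7fff17: {d7fff17}.
In 201ad96's history but not d7fff17's: {01a7378, 106f2e8, 201ad96, 3bc03fa, 3f17038, 457d676, 4d1c599, 4fb62b8, 64bc900, 854a544, a105ed3, a6af32f, bb416ad, c61f8af, c78a3d9, cab02f6, d91b812, e695aa1, e83f322, ebc5c3c, f2189a9} — 21 commits.

21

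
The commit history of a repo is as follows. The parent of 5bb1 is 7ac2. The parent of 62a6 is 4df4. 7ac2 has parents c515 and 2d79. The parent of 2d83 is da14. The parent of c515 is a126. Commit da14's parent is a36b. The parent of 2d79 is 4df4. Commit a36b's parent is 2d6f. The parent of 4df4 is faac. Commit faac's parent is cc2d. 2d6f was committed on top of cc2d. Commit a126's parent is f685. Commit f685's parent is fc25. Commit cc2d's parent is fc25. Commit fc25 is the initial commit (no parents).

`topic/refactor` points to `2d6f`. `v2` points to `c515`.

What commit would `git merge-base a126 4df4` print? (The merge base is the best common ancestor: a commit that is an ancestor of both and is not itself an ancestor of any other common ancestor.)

fc25

Ancestors of a126: {a126, f685, fc25}.
Ancestors of 4df4: {4df4, cc2d, faac, fc25}.
Common ancestors: {fc25}.
The only common ancestor is fc25, so it is the merge base.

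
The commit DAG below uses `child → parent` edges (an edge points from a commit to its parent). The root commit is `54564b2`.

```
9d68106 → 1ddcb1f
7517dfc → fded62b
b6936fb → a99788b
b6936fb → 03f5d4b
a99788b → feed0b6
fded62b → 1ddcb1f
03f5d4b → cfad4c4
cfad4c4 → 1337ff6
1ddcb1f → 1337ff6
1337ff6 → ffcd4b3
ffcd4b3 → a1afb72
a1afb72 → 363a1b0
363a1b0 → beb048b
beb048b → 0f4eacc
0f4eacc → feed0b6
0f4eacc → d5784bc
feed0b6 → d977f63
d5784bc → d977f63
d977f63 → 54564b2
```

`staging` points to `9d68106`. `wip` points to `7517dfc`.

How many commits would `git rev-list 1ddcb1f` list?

Walking parent pointers from 1ddcb1f: reachable set = {0f4eacc, 1337ff6, 1ddcb1f, 363a1b0, 54564b2, a1afb72, beb048b, d5784bc, d977f63, feed0b6, ffcd4b3}.
That is 11 commits.

11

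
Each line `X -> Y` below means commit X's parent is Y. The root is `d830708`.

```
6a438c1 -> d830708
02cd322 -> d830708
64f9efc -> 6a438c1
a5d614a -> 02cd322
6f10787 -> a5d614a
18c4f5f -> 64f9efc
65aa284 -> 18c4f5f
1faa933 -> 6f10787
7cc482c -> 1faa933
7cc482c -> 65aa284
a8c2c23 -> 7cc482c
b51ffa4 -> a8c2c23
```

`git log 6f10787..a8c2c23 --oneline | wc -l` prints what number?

Reachable from a8c2c23: {02cd322, 18c4f5f, 1faa933, 64f9efc, 65aa284, 6a438c1, 6f10787, 7cc482c, a5d614a, a8c2c23, d830708}.
Reachable from 6f10787: {02cd322, 6f10787, a5d614a, d830708}.
In a8c2c23's history but not 6f10787's: {18c4f5f, 1faa933, 64f9efc, 65aa284, 6a438c1, 7cc482c, a8c2c23} — 7 commits.

7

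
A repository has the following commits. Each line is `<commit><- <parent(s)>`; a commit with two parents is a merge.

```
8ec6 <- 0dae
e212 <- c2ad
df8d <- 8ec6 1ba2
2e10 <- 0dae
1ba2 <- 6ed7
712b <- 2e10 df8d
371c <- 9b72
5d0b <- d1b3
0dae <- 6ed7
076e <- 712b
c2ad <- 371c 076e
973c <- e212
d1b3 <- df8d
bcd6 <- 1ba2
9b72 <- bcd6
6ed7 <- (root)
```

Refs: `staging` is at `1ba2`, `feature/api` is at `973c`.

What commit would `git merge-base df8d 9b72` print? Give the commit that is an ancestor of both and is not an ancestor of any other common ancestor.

1ba2

Ancestors of df8d: {0dae, 1ba2, 6ed7, 8ec6, df8d}.
Ancestors of 9b72: {1ba2, 6ed7, 9b72, bcd6}.
Common ancestors: {1ba2, 6ed7}.
Among these, 1ba2 is not an ancestor of any other common ancestor — it is the merge base.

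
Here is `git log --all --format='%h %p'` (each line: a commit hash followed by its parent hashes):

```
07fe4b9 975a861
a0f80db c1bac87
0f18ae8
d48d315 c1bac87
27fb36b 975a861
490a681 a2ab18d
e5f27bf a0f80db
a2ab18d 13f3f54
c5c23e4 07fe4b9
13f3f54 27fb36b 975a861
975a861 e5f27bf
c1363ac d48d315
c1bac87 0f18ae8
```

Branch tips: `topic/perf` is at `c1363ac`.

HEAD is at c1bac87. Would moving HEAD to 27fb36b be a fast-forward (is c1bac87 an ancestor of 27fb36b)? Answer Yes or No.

Yes

A fast-forward from c1bac87 to 27fb36b is possible iff c1bac87 is an ancestor of 27fb36b.
Ancestors of 27fb36b: {0f18ae8, 27fb36b, 975a861, a0f80db, c1bac87, e5f27bf}.
c1bac87 is among them, so fast-forward is possible.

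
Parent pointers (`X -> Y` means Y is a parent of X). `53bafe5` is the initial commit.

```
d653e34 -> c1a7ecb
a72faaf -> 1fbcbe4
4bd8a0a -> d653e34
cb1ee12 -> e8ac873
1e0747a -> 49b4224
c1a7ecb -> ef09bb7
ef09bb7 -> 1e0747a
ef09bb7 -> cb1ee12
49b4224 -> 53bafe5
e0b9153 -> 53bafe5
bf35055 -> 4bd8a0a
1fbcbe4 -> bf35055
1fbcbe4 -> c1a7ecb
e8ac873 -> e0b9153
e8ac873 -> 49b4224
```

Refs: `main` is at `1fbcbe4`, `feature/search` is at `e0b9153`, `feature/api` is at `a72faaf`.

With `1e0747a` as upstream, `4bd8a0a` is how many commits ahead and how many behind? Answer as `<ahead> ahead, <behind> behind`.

Reachable from 4bd8a0a: {1e0747a, 49b4224, 4bd8a0a, 53bafe5, c1a7ecb, cb1ee12, d653e34, e0b9153, e8ac873, ef09bb7}.
Reachable from 1e0747a: {1e0747a, 49b4224, 53bafe5}.
Only in 4bd8a0a's history (ahead): {4bd8a0a, c1a7ecb, cb1ee12, d653e34, e0b9153, e8ac873, ef09bb7} — 7.
Only in 1e0747a's history (behind): {} — 0.

7 ahead, 0 behind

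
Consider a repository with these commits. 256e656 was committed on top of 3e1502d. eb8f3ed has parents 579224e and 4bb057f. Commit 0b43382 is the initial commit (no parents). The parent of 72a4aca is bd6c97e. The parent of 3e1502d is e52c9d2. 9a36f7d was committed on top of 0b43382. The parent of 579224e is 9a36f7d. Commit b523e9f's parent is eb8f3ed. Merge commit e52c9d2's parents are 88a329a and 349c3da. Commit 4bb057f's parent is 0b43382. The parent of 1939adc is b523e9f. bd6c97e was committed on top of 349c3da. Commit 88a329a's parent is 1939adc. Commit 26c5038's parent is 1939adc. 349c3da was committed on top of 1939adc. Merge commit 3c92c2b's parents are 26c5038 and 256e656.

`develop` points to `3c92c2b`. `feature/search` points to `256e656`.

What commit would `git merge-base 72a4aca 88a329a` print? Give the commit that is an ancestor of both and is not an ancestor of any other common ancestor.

Ancestors of 72a4aca: {0b43382, 1939adc, 349c3da, 4bb057f, 579224e, 72a4aca, 9a36f7d, b523e9f, bd6c97e, eb8f3ed}.
Ancestors of 88a329a: {0b43382, 1939adc, 4bb057f, 579224e, 88a329a, 9a36f7d, b523e9f, eb8f3ed}.
Common ancestors: {0b43382, 1939adc, 4bb057f, 579224e, 9a36f7d, b523e9f, eb8f3ed}.
Among these, 1939adc is not an ancestor of any other common ancestor — it is the merge base.

1939adc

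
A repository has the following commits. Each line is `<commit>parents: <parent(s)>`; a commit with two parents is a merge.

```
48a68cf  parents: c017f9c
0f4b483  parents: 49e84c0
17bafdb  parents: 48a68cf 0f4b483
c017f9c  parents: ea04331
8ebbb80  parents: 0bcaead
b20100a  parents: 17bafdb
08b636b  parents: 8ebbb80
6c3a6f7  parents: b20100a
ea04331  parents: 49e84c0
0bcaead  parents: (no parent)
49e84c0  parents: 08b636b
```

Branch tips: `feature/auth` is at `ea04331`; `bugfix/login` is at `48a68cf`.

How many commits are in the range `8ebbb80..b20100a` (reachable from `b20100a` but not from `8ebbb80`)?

8

Reachable from b20100a: {08b636b, 0bcaead, 0f4b483, 17bafdb, 48a68cf, 49e84c0, 8ebbb80, b20100a, c017f9c, ea04331}.
Reachable from 8ebbb80: {0bcaead, 8ebbb80}.
In b20100a's history but not 8ebbb80's: {08b636b, 0f4b483, 17bafdb, 48a68cf, 49e84c0, b20100a, c017f9c, ea04331} — 8 commits.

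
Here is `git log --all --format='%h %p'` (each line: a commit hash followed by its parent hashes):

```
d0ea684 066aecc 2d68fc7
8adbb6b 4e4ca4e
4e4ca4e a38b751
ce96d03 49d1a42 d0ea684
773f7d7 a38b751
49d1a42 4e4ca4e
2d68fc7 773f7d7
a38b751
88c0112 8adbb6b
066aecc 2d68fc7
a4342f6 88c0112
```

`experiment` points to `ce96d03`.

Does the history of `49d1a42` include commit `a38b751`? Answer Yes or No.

Yes

Ancestors of 49d1a42 (commits reachable by following parents): {49d1a42, 4e4ca4e, a38b751}.
a38b751 is in that set, so it is an ancestor of 49d1a42.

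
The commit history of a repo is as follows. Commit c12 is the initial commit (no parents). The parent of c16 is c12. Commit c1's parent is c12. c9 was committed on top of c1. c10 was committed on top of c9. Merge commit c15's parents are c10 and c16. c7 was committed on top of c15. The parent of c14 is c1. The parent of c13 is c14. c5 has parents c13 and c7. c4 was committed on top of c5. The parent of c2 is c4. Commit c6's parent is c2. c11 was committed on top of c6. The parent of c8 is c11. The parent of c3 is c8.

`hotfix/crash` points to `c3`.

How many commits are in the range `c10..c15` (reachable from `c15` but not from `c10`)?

2

Reachable from c15: {c1, c10, c12, c15, c16, c9}.
Reachable from c10: {c1, c10, c12, c9}.
In c15's history but not c10's: {c15, c16} — 2 commits.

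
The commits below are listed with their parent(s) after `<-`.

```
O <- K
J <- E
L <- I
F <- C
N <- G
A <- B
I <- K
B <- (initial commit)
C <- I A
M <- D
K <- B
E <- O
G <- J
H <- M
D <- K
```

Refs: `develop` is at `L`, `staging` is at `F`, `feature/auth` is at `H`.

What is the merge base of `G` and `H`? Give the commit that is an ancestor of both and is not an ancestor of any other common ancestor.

Ancestors of G: {B, E, G, J, K, O}.
Ancestors of H: {B, D, H, K, M}.
Common ancestors: {B, K}.
Among these, K is not an ancestor of any other common ancestor — it is the merge base.

K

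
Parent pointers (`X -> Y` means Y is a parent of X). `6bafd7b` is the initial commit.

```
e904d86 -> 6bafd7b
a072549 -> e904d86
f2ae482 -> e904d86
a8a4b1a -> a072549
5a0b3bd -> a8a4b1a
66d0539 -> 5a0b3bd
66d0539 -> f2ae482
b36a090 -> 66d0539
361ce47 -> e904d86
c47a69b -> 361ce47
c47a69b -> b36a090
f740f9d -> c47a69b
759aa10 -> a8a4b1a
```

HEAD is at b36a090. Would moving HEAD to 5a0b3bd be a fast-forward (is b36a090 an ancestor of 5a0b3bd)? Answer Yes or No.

A fast-forward from b36a090 to 5a0b3bd is possible iff b36a090 is an ancestor of 5a0b3bd.
Ancestors of 5a0b3bd: {5a0b3bd, 6bafd7b, a072549, a8a4b1a, e904d86}.
b36a090 is not among them, so fast-forward is not possible.

No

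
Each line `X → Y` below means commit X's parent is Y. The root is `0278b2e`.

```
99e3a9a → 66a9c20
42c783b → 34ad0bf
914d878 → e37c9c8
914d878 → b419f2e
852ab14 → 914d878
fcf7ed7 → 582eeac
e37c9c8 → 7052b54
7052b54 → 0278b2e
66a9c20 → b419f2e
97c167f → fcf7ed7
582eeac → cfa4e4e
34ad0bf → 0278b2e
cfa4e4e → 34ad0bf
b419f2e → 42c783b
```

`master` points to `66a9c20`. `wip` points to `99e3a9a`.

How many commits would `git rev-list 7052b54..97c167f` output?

5

Reachable from 97c167f: {0278b2e, 34ad0bf, 582eeac, 97c167f, cfa4e4e, fcf7ed7}.
Reachable from 7052b54: {0278b2e, 7052b54}.
In 97c167f's history but not 7052b54's: {34ad0bf, 582eeac, 97c167f, cfa4e4e, fcf7ed7} — 5 commits.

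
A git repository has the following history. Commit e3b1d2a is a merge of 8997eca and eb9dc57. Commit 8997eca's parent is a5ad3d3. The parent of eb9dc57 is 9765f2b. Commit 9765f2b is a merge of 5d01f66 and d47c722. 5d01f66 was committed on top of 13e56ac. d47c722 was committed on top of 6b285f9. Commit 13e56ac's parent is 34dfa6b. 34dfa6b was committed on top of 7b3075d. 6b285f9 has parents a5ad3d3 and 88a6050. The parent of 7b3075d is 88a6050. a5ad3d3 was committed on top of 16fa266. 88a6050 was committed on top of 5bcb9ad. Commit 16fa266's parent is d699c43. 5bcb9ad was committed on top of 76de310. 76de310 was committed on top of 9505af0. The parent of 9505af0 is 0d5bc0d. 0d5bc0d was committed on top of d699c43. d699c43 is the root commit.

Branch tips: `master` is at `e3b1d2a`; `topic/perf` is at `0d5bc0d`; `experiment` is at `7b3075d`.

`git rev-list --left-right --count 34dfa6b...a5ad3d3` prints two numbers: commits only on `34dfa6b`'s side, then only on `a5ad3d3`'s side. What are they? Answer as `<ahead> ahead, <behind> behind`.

7 ahead, 2 behind

Reachable from 34dfa6b: {0d5bc0d, 34dfa6b, 5bcb9ad, 76de310, 7b3075d, 88a6050, 9505af0, d699c43}.
Reachable from a5ad3d3: {16fa266, a5ad3d3, d699c43}.
Only in 34dfa6b's history (ahead): {0d5bc0d, 34dfa6b, 5bcb9ad, 76de310, 7b3075d, 88a6050, 9505af0} — 7.
Only in a5ad3d3's history (behind): {16fa266, a5ad3d3} — 2.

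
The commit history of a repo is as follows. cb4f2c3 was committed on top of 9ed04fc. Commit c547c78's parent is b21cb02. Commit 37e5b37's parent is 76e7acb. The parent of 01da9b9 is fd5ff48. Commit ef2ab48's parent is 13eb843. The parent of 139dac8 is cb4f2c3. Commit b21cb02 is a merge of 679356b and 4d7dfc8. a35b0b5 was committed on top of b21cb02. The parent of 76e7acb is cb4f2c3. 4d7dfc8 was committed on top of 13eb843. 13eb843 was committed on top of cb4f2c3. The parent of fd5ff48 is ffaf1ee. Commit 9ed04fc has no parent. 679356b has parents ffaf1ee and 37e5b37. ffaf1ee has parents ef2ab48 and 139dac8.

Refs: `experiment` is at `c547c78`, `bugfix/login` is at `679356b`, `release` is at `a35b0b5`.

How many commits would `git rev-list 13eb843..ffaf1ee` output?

Reachable from ffaf1ee: {139dac8, 13eb843, 9ed04fc, cb4f2c3, ef2ab48, ffaf1ee}.
Reachable from 13eb843: {13eb843, 9ed04fc, cb4f2c3}.
In ffaf1ee's history but not 13eb843's: {139dac8, ef2ab48, ffaf1ee} — 3 commits.

3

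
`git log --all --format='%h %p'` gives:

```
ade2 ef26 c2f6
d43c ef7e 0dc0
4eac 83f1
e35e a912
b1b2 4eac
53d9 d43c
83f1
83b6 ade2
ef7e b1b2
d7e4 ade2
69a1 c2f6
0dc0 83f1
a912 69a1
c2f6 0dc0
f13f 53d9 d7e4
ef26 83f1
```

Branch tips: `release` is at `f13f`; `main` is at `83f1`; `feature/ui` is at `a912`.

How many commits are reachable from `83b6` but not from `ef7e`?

Reachable from 83b6: {0dc0, 83b6, 83f1, ade2, c2f6, ef26}.
Reachable from ef7e: {4eac, 83f1, b1b2, ef7e}.
In 83b6's history but not ef7e's: {0dc0, 83b6, ade2, c2f6, ef26} — 5 commits.

5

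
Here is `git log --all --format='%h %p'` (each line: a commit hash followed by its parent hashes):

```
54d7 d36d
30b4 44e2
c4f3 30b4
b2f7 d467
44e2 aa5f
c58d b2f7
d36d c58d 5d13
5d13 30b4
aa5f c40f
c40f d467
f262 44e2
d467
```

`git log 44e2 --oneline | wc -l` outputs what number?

4

Walking parent pointers from 44e2: reachable set = {44e2, aa5f, c40f, d467}.
That is 4 commits.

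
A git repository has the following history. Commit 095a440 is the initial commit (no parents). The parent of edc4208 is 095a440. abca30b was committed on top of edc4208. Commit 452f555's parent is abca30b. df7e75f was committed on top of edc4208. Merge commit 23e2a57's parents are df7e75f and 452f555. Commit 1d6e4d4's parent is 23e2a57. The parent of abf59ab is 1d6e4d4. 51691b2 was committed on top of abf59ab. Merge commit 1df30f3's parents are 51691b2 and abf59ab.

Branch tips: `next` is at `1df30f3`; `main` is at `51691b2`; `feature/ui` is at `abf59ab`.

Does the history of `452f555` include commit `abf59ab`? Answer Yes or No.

Ancestors of 452f555: {095a440, 452f555, abca30b, edc4208}.
abf59ab is not in that set, so it is not an ancestor of 452f555.

No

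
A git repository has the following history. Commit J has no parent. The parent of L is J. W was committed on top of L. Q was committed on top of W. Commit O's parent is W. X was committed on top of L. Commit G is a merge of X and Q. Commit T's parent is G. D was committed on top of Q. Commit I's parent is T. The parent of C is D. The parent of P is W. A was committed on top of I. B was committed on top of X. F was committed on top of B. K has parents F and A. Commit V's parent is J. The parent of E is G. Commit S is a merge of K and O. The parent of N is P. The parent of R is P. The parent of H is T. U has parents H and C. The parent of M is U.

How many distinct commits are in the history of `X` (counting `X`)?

3

Walking parent pointers from X: reachable set = {J, L, X}.
That is 3 commits.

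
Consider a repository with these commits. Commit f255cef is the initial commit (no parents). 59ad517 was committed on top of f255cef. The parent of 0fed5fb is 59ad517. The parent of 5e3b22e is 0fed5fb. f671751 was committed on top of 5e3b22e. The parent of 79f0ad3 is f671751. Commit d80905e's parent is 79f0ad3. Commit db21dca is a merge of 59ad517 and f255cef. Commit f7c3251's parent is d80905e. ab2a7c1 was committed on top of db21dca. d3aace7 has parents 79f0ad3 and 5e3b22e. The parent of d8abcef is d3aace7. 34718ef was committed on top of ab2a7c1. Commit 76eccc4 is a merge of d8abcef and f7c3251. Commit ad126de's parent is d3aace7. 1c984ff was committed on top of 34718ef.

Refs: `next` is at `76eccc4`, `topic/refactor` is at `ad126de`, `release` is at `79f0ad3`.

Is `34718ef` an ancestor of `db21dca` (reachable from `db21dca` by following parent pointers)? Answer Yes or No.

No

Ancestors of db21dca: {59ad517, db21dca, f255cef}.
34718ef is not in that set, so it is not an ancestor of db21dca.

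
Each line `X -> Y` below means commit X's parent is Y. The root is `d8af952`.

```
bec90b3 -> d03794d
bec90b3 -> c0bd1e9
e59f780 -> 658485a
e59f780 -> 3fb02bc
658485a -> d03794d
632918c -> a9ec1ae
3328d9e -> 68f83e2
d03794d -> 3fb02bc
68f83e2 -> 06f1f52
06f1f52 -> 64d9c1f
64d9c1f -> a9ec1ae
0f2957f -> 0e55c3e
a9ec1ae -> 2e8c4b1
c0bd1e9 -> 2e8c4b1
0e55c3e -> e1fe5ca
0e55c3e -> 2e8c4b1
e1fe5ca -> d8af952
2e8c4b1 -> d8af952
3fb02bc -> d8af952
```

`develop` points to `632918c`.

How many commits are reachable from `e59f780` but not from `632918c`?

4

Reachable from e59f780: {3fb02bc, 658485a, d03794d, d8af952, e59f780}.
Reachable from 632918c: {2e8c4b1, 632918c, a9ec1ae, d8af952}.
In e59f780's history but not 632918c's: {3fb02bc, 658485a, d03794d, e59f780} — 4 commits.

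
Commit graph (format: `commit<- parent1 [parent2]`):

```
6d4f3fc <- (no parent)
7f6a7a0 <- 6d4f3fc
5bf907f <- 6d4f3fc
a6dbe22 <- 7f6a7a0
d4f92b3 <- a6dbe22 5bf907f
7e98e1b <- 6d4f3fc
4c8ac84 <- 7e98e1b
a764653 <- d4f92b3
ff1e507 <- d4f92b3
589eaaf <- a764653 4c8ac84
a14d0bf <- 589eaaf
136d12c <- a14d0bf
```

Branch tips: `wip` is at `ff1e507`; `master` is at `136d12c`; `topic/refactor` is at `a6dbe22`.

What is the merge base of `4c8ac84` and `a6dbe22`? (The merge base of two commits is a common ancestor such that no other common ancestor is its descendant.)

Ancestors of 4c8ac84: {4c8ac84, 6d4f3fc, 7e98e1b}.
Ancestors of a6dbe22: {6d4f3fc, 7f6a7a0, a6dbe22}.
Common ancestors: {6d4f3fc}.
The only common ancestor is 6d4f3fc, so it is the merge base.

6d4f3fc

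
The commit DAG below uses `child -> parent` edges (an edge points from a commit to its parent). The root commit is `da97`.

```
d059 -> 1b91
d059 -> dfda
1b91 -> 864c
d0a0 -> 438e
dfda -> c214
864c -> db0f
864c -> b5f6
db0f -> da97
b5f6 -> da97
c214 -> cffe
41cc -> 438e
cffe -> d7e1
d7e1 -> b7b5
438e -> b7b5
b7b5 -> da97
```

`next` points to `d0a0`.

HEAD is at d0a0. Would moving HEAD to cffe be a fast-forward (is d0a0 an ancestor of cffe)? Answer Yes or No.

A fast-forward from d0a0 to cffe is possible iff d0a0 is an ancestor of cffe.
Ancestors of cffe: {b7b5, cffe, d7e1, da97}.
d0a0 is not among them, so fast-forward is not possible.

No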